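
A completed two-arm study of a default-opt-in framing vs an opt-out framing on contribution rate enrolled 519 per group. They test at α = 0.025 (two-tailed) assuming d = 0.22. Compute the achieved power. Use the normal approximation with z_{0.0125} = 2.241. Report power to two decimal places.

For two equal groups, power = Φ(d·√(n/2) − z_{α/2}).
d·√(n/2) = 0.22 × √(519/2) = 0.22 × 16.109 = 3.544.
z_β = 3.544 − 2.241 = 1.303.
Power = Φ(1.303) = 0.904.

power ≈ 0.90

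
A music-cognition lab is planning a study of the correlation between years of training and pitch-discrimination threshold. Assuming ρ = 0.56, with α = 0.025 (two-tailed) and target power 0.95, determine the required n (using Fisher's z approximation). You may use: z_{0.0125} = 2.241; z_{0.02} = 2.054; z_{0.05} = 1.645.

Fisher's z: C = ½·ln((1+r)/(1−r)) = ½·ln(3.5455) = 0.6328.
n = ((z_{α/2} + z_β)/C)² + 3.
(2.241 + 1.645) / 0.6328 = 3.886 / 0.6328 = 6.141.
n = 6.141² + 3 = 37.71 + 3 = 40.7.
Round up.

n = 41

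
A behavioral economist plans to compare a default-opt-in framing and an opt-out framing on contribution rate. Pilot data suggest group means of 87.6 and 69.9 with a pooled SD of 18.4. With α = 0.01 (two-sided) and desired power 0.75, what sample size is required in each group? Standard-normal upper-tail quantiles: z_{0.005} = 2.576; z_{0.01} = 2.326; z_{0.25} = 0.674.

n = 23 per group

Cohen's d = |M₁ − M₂| / SD_pooled = |87.6 − 69.9| / 18.4 = 17.7 / 18.4 = 0.962.
For two independent groups with equal n: n = 2·((z_{α/2} + z_β) / d)².
z_{α/2} + z_β = 2.576 + 0.674 = 3.250.
n = 2 × (3.250 / 0.962)² = 2 × 3.378² = 2 × 11.41 = 22.8.
Round up to the next whole participant.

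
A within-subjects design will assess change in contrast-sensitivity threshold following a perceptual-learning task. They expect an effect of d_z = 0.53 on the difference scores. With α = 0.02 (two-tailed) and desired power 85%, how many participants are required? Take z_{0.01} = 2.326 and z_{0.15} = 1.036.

n = 41 pairs

For a paired (one-sample on differences) test: n = ((z_{α/2} + z_β) / d)².
z_{α/2} + z_β = 2.326 + 1.036 = 3.362.
n = (3.362 / 0.53)² = 6.343² = 40.24.
Round up.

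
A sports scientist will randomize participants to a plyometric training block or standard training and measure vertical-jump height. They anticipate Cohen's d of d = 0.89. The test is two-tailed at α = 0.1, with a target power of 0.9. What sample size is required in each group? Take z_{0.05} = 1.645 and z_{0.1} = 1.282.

n = 22 per group

For two independent groups with equal n: n = 2·((z_{α/2} + z_β) / d)².
z_{α/2} + z_β = 1.645 + 1.282 = 2.927.
n = 2 × (2.927 / 0.89)² = 2 × 3.289² = 2 × 10.82 = 21.6.
Round up to the next whole participant.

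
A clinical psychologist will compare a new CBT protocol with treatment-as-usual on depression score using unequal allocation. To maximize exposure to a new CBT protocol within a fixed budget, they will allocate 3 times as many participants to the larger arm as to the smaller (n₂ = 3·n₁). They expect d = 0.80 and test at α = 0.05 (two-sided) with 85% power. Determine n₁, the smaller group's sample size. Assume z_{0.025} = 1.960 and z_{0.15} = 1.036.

n₁ = 19

With allocation ratio k = n₂/n₁ = 3, Var(x̄₁−x̄₂) = σ²(1/n₁ + 1/(k·n₁)) = σ²·(k+1)/(k·n₁).
So n₁ = (1 + 1/k)·((z_{α/2} + z_β)/d)² = 1.333 × (2.996/0.80)².
n₁ = 1.333 × 14.03 = 18.7.
Round up: n₁ = 19, giving n₂ = 3 × 19 = 57.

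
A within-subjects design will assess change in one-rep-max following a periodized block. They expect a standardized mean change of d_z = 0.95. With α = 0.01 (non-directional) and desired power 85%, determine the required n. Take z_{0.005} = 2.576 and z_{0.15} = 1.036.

For a paired (one-sample on differences) test: n = ((z_{α/2} + z_β) / d)².
z_{α/2} + z_β = 2.576 + 1.036 = 3.612.
n = (3.612 / 0.95)² = 3.802² = 14.46.
Round up.

n = 15 pairs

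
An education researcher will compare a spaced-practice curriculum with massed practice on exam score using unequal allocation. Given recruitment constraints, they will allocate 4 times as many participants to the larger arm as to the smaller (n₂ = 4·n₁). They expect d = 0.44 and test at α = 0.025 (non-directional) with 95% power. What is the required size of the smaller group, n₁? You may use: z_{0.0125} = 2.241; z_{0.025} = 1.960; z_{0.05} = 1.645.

n₁ = 98

With allocation ratio k = n₂/n₁ = 4, Var(x̄₁−x̄₂) = σ²(1/n₁ + 1/(k·n₁)) = σ²·(k+1)/(k·n₁).
So n₁ = (1 + 1/k)·((z_{α/2} + z_β)/d)² = 1.250 × (3.886/0.44)².
n₁ = 1.250 × 78.00 = 97.5.
Round up: n₁ = 98, giving n₂ = 4 × 98 = 392.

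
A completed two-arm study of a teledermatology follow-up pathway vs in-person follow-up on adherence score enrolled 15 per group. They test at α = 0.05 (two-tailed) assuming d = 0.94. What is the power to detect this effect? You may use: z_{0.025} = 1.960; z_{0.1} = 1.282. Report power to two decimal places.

power ≈ 0.73

For two equal groups, power = Φ(d·√(n/2) − z_{α/2}).
d·√(n/2) = 0.94 × √(15/2) = 0.94 × 2.739 = 2.574.
z_β = 2.574 − 1.960 = 0.614.
Power = Φ(0.614) = 0.730.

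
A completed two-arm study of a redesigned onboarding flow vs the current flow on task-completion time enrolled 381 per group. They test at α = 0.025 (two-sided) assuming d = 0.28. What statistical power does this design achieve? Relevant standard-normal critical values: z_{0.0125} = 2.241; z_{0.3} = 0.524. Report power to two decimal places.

For two equal groups, power = Φ(d·√(n/2) − z_{α/2}).
d·√(n/2) = 0.28 × √(381/2) = 0.28 × 13.802 = 3.865.
z_β = 3.865 − 2.241 = 1.624.
Power = Φ(1.624) = 0.948.

power ≈ 0.95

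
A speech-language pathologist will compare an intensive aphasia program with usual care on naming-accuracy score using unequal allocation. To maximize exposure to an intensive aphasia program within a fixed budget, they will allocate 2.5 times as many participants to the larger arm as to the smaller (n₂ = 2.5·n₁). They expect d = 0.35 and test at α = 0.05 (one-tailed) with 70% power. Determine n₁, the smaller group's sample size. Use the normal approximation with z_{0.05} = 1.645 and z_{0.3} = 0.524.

With allocation ratio k = n₂/n₁ = 2.5, Var(x̄₁−x̄₂) = σ²(1/n₁ + 1/(k·n₁)) = σ²·(k+1)/(k·n₁).
So n₁ = (1 + 1/k)·((z_{α} + z_β)/d)² = 1.400 × (2.169/0.35)².
n₁ = 1.400 × 38.40 = 53.8.
Round up: n₁ = 54, giving n₂ = 2.5 × 54 = 135.

n₁ = 54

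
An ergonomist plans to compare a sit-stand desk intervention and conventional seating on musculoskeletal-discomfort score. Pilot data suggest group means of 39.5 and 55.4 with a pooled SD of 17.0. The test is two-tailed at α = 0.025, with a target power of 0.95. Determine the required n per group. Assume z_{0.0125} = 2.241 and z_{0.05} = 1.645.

n = 35 per group

Cohen's d = |M₁ − M₂| / SD_pooled = |39.5 − 55.4| / 17.0 = 15.9 / 17.0 = 0.935.
For two independent groups with equal n: n = 2·((z_{α/2} + z_β) / d)².
z_{α/2} + z_β = 2.241 + 1.645 = 3.886.
n = 2 × (3.886 / 0.935)² = 2 × 4.156² = 2 × 17.27 = 34.5.
Round up to the next whole participant.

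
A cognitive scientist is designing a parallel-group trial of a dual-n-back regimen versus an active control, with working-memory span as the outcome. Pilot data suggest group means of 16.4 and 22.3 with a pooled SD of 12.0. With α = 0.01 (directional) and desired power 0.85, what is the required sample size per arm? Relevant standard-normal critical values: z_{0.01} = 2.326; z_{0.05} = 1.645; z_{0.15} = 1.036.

n = 94 per group

Cohen's d = |M₁ − M₂| / SD_pooled = |16.4 − 22.3| / 12.0 = 5.9 / 12.0 = 0.492.
For two independent groups with equal n: n = 2·((z_{α} + z_β) / d)².
z_{α} + z_β = 2.326 + 1.036 = 3.362.
n = 2 × (3.362 / 0.492)² = 2 × 6.833² = 2 × 46.69 = 93.4.
Round up to the next whole participant.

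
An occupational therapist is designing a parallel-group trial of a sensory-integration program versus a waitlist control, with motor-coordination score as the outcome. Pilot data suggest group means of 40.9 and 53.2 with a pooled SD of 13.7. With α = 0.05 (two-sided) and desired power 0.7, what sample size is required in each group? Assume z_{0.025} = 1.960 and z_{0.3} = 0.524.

n = 16 per group

Cohen's d = |M₁ − M₂| / SD_pooled = |40.9 − 53.2| / 13.7 = 12.3 / 13.7 = 0.898.
For two independent groups with equal n: n = 2·((z_{α/2} + z_β) / d)².
z_{α/2} + z_β = 1.960 + 0.524 = 2.484.
n = 2 × (2.484 / 0.898)² = 2 × 2.766² = 2 × 7.65 = 15.3.
Round up to the next whole participant.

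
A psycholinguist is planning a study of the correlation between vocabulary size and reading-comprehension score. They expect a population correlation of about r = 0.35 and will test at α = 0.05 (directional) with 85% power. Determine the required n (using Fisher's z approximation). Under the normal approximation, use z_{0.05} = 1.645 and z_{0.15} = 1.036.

Fisher's z: C = ½·ln((1+r)/(1−r)) = ½·ln(2.0769) = 0.3654.
n = ((z_{α} + z_β)/C)² + 3.
(1.645 + 1.036) / 0.3654 = 2.681 / 0.3654 = 7.337.
n = 7.337² + 3 = 53.83 + 3 = 56.8.
Round up.

n = 57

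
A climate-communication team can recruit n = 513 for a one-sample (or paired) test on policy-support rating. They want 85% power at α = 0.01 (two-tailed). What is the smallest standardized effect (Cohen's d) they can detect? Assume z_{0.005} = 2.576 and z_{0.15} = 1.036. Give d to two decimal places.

d_min ≈ 0.16

For a single sample (or paired design) of n = 513: d_min = (z_{α/2} + z_β)/√n.
z-sum = 2.576 + 1.036 = 3.612.
d_min = 3.612 / √513 = 3.612 / 22.650 = 0.159.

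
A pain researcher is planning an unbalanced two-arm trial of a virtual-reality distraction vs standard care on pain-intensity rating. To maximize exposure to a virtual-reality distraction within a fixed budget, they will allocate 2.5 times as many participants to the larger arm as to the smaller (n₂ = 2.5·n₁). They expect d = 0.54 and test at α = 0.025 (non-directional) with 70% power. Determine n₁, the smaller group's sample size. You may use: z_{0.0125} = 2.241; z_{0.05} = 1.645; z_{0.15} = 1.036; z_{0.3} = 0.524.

n₁ = 37

With allocation ratio k = n₂/n₁ = 2.5, Var(x̄₁−x̄₂) = σ²(1/n₁ + 1/(k·n₁)) = σ²·(k+1)/(k·n₁).
So n₁ = (1 + 1/k)·((z_{α/2} + z_β)/d)² = 1.400 × (2.765/0.54)².
n₁ = 1.400 × 26.22 = 36.7.
Round up: n₁ = 37, giving n₂ = ⌈2.5 × 37⌉ = ⌈92.5⌉ = 93.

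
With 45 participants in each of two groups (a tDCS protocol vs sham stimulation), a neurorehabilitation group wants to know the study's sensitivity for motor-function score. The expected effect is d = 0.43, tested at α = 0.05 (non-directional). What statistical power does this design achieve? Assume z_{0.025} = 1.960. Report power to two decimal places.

power ≈ 0.53

For two equal groups, power = Φ(d·√(n/2) − z_{α/2}).
d·√(n/2) = 0.43 × √(45/2) = 0.43 × 4.743 = 2.040.
z_β = 2.040 − 1.960 = 0.080.
Power = Φ(0.080) = 0.532.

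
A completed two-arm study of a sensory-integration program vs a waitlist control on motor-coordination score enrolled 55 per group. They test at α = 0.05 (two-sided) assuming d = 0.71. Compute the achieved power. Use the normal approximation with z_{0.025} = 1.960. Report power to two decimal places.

power ≈ 0.96

For two equal groups, power = Φ(d·√(n/2) − z_{α/2}).
d·√(n/2) = 0.71 × √(55/2) = 0.71 × 5.244 = 3.723.
z_β = 3.723 − 1.960 = 1.763.
Power = Φ(1.763) = 0.961.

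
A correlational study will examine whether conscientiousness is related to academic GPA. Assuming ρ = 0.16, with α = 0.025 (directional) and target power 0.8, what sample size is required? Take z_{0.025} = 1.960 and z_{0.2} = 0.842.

Fisher's z: C = ½·ln((1+r)/(1−r)) = ½·ln(1.3810) = 0.1614.
n = ((z_{α} + z_β)/C)² + 3.
(1.960 + 0.842) / 0.1614 = 2.802 / 0.1614 = 17.361.
n = 17.361² + 3 = 301.39 + 3 = 304.4.
Round up.

n = 305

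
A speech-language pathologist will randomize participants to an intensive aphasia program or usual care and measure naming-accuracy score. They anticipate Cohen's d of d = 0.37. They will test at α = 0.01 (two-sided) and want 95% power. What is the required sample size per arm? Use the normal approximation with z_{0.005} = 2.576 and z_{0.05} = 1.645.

n = 261 per group

For two independent groups with equal n: n = 2·((z_{α/2} + z_β) / d)².
z_{α/2} + z_β = 2.576 + 1.645 = 4.221.
n = 2 × (4.221 / 0.37)² = 2 × 11.408² = 2 × 130.14 = 260.3.
Round up to the next whole participant.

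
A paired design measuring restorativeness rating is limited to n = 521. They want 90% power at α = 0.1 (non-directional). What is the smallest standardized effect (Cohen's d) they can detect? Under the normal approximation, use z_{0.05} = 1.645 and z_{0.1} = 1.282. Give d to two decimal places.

d_min ≈ 0.13

For a single sample (or paired design) of n = 521: d_min = (z_{α/2} + z_β)/√n.
z-sum = 1.645 + 1.282 = 2.927.
d_min = 2.927 / √521 = 2.927 / 22.825 = 0.128.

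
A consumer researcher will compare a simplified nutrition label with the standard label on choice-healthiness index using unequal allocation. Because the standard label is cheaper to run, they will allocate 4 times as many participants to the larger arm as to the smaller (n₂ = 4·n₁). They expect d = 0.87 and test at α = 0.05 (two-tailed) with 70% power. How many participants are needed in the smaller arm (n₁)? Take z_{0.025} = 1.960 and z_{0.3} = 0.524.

n₁ = 11

With allocation ratio k = n₂/n₁ = 4, Var(x̄₁−x̄₂) = σ²(1/n₁ + 1/(k·n₁)) = σ²·(k+1)/(k·n₁).
So n₁ = (1 + 1/k)·((z_{α/2} + z_β)/d)² = 1.250 × (2.484/0.87)².
n₁ = 1.250 × 8.15 = 10.2.
Round up: n₁ = 11, giving n₂ = 4 × 11 = 44.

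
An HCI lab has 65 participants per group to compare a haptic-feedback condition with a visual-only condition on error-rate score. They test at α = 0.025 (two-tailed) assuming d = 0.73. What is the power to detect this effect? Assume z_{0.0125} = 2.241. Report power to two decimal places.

power ≈ 0.97

For two equal groups, power = Φ(d·√(n/2) − z_{α/2}).
d·√(n/2) = 0.73 × √(65/2) = 0.73 × 5.701 = 4.162.
z_β = 4.162 − 2.241 = 1.921.
Power = Φ(1.921) = 0.973.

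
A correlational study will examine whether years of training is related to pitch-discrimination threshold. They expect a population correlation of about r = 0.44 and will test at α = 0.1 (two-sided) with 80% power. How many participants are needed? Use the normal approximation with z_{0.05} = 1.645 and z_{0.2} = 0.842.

n = 31

Fisher's z: C = ½·ln((1+r)/(1−r)) = ½·ln(2.5714) = 0.4722.
n = ((z_{α/2} + z_β)/C)² + 3.
(1.645 + 0.842) / 0.4722 = 2.487 / 0.4722 = 5.267.
n = 5.267² + 3 = 27.74 + 3 = 30.7.
Round up.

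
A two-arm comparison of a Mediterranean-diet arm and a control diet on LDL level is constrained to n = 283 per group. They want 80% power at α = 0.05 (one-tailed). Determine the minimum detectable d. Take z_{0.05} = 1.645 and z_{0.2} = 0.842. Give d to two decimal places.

For two independent groups of n = 283 each: d_min = (z_{α} + z_β)·√(2/n).
z-sum = 1.645 + 0.842 = 2.487.
d_min = 2.487 × √(2/283) = 2.487 × 0.0841 = 0.209.

d_min ≈ 0.21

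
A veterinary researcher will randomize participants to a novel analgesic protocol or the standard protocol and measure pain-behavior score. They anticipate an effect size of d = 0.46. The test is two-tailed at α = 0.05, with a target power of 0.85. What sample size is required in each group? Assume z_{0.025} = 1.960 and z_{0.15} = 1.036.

n = 85 per group

For two independent groups with equal n: n = 2·((z_{α/2} + z_β) / d)².
z_{α/2} + z_β = 1.960 + 1.036 = 2.996.
n = 2 × (2.996 / 0.46)² = 2 × 6.513² = 2 × 42.42 = 84.8.
Round up to the next whole participant.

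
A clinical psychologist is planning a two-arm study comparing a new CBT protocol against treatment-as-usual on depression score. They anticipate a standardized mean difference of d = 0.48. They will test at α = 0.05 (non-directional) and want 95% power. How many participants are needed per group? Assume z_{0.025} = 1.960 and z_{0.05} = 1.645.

For two independent groups with equal n: n = 2·((z_{α/2} + z_β) / d)².
z_{α/2} + z_β = 1.960 + 1.645 = 3.605.
n = 2 × (3.605 / 0.48)² = 2 × 7.510² = 2 × 56.41 = 112.8.
Round up to the next whole participant.

n = 113 per group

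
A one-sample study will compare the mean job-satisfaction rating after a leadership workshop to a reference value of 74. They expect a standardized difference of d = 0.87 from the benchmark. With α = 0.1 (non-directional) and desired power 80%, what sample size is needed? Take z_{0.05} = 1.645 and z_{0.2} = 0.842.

For a one-sample test: n = ((z_{α/2} + z_β) / d)².
z_{α/2} + z_β = 1.645 + 0.842 = 2.487.
n = (2.487 / 0.87)² = 2.859² = 8.17.
Round up.

n = 9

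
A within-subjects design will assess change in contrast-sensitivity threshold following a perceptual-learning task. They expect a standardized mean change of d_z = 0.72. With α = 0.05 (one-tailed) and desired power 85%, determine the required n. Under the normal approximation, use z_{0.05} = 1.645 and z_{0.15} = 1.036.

For a paired (one-sample on differences) test: n = ((z_{α} + z_β) / d)².
z_{α} + z_β = 1.645 + 1.036 = 2.681.
n = (2.681 / 0.72)² = 3.724² = 13.87.
Round up.

n = 14 pairs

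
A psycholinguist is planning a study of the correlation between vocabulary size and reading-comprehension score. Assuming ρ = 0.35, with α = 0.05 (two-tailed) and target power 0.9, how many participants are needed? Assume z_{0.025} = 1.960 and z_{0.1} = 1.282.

n = 82

Fisher's z: C = ½·ln((1+r)/(1−r)) = ½·ln(2.0769) = 0.3654.
n = ((z_{α/2} + z_β)/C)² + 3.
(1.960 + 1.282) / 0.3654 = 3.242 / 0.3654 = 8.872.
n = 8.872² + 3 = 78.72 + 3 = 81.7.
Round up.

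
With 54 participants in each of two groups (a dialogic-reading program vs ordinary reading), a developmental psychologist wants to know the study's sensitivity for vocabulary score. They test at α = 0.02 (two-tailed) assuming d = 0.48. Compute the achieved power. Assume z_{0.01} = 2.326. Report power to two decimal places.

power ≈ 0.57

For two equal groups, power = Φ(d·√(n/2) − z_{α/2}).
d·√(n/2) = 0.48 × √(54/2) = 0.48 × 5.196 = 2.494.
z_β = 2.494 − 2.326 = 0.168.
Power = Φ(0.168) = 0.567.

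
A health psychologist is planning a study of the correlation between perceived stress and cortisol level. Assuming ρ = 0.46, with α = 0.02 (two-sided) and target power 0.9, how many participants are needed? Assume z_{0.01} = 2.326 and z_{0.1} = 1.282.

Fisher's z: C = ½·ln((1+r)/(1−r)) = ½·ln(2.7037) = 0.4973.
n = ((z_{α/2} + z_β)/C)² + 3.
(2.326 + 1.282) / 0.4973 = 3.608 / 0.4973 = 7.255.
n = 7.255² + 3 = 52.64 + 3 = 55.6.
Round up.

n = 56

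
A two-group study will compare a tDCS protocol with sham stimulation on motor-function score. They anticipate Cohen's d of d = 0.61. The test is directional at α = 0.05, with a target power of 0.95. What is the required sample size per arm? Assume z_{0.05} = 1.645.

For two independent groups with equal n: n = 2·((z_{α} + z_β) / d)².
z_{α} + z_β = 1.645 + 1.645 = 3.290.
n = 2 × (3.290 / 0.61)² = 2 × 5.393² = 2 × 29.09 = 58.2.
Round up to the next whole participant.

n = 59 per group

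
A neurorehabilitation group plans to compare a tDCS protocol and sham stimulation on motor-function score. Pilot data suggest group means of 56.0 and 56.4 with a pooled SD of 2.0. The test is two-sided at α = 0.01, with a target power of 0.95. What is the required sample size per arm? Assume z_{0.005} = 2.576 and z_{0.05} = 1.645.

Cohen's d = |M₁ − M₂| / SD_pooled = |56.0 − 56.4| / 2.0 = 0.4 / 2.0 = 0.200.
For two independent groups with equal n: n = 2·((z_{α/2} + z_β) / d)².
z_{α/2} + z_β = 2.576 + 1.645 = 4.221.
n = 2 × (4.221 / 0.200)² = 2 × 21.105² = 2 × 445.42 = 890.8.
Round up to the next whole participant.

n = 891 per group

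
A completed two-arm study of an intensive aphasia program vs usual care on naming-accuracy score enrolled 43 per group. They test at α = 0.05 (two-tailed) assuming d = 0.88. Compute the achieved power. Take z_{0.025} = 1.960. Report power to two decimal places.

power ≈ 0.98

For two equal groups, power = Φ(d·√(n/2) − z_{α/2}).
d·√(n/2) = 0.88 × √(43/2) = 0.88 × 4.637 = 4.080.
z_β = 4.080 − 1.960 = 2.120.
Power = Φ(2.120) = 0.983.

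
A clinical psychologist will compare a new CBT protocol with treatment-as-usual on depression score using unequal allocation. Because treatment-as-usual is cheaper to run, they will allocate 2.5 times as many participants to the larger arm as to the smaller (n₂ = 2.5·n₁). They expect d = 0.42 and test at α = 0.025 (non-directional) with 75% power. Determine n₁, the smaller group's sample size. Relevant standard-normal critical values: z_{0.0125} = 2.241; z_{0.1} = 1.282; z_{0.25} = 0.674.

With allocation ratio k = n₂/n₁ = 2.5, Var(x̄₁−x̄₂) = σ²(1/n₁ + 1/(k·n₁)) = σ²·(k+1)/(k·n₁).
So n₁ = (1 + 1/k)·((z_{α/2} + z_β)/d)² = 1.400 × (2.915/0.42)².
n₁ = 1.400 × 48.17 = 67.4.
Round up: n₁ = 68, giving n₂ = 2.5 × 68 = 170.

n₁ = 68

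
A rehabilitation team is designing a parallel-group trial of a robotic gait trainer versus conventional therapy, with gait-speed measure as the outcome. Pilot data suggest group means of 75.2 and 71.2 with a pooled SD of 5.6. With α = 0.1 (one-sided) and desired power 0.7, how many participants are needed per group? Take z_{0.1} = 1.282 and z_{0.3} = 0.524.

Cohen's d = |M₁ − M₂| / SD_pooled = |75.2 − 71.2| / 5.6 = 4.0 / 5.6 = 0.714.
For two independent groups with equal n: n = 2·((z_{α} + z_β) / d)².
z_{α} + z_β = 1.282 + 0.524 = 1.806.
n = 2 × (1.806 / 0.714)² = 2 × 2.529² = 2 × 6.40 = 12.8.
Round up to the next whole participant.

n = 13 per group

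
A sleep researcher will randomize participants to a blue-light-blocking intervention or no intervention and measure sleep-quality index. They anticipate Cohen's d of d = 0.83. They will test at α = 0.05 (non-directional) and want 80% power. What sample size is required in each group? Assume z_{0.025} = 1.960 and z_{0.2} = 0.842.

For two independent groups with equal n: n = 2·((z_{α/2} + z_β) / d)².
z_{α/2} + z_β = 1.960 + 0.842 = 2.802.
n = 2 × (2.802 / 0.83)² = 2 × 3.376² = 2 × 11.40 = 22.8.
Round up to the next whole participant.

n = 23 per group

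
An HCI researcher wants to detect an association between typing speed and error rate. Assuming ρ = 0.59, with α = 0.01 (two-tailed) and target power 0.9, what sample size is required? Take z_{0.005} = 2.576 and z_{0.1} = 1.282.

Fisher's z: C = ½·ln((1+r)/(1−r)) = ½·ln(3.8780) = 0.6777.
n = ((z_{α/2} + z_β)/C)² + 3.
(2.576 + 1.282) / 0.6777 = 3.858 / 0.6777 = 5.693.
n = 5.693² + 3 = 32.41 + 3 = 35.4.
Round up.

n = 36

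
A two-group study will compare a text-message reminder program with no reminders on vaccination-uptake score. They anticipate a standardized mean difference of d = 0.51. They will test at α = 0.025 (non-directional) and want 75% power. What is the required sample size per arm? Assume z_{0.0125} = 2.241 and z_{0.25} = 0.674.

n = 66 per group

For two independent groups with equal n: n = 2·((z_{α/2} + z_β) / d)².
z_{α/2} + z_β = 2.241 + 0.674 = 2.915.
n = 2 × (2.915 / 0.51)² = 2 × 5.716² = 2 × 32.67 = 65.3.
Round up to the next whole participant.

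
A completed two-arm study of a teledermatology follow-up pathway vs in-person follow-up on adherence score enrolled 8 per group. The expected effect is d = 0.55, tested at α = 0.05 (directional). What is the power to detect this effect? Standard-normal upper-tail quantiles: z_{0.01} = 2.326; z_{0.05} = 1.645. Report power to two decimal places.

power ≈ 0.29

For two equal groups, power = Φ(d·√(n/2) − z_{α}).
d·√(n/2) = 0.55 × √(8/2) = 0.55 × 2.000 = 1.100.
z_β = 1.100 − 1.645 = -0.545.
Power = Φ(-0.545) = 0.293.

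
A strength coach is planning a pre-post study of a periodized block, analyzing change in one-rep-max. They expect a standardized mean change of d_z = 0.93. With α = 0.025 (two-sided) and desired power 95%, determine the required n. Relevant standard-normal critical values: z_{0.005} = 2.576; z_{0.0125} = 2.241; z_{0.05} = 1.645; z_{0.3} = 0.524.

For a paired (one-sample on differences) test: n = ((z_{α/2} + z_β) / d)².
z_{α/2} + z_β = 2.241 + 1.645 = 3.886.
n = (3.886 / 0.93)² = 4.178² = 17.46.
Round up.

n = 18 pairs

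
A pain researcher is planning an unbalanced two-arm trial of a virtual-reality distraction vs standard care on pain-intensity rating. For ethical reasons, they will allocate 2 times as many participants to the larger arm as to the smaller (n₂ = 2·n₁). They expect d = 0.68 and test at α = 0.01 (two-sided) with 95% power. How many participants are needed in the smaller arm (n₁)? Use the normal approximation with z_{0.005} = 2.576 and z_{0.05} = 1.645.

n₁ = 58

With allocation ratio k = n₂/n₁ = 2, Var(x̄₁−x̄₂) = σ²(1/n₁ + 1/(k·n₁)) = σ²·(k+1)/(k·n₁).
So n₁ = (1 + 1/k)·((z_{α/2} + z_β)/d)² = 1.500 × (4.221/0.68)².
n₁ = 1.500 × 38.53 = 57.8.
Round up: n₁ = 58, giving n₂ = 2 × 58 = 116.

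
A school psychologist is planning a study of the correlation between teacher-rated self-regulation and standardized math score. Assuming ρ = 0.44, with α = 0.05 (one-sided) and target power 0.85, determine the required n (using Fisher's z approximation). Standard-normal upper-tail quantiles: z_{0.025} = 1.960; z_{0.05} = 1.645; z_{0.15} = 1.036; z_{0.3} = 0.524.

Fisher's z: C = ½·ln((1+r)/(1−r)) = ½·ln(2.5714) = 0.4722.
n = ((z_{α} + z_β)/C)² + 3.
(1.645 + 1.036) / 0.4722 = 2.681 / 0.4722 = 5.678.
n = 5.678² + 3 = 32.24 + 3 = 35.2.
Round up.

n = 36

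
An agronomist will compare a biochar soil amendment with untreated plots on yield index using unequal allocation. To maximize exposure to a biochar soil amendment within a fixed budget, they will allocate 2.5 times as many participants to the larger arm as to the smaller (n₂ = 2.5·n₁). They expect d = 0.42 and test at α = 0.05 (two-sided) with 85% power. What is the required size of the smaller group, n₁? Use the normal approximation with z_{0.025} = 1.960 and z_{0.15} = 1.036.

n₁ = 72

With allocation ratio k = n₂/n₁ = 2.5, Var(x̄₁−x̄₂) = σ²(1/n₁ + 1/(k·n₁)) = σ²·(k+1)/(k·n₁).
So n₁ = (1 + 1/k)·((z_{α/2} + z_β)/d)² = 1.400 × (2.996/0.42)².
n₁ = 1.400 × 50.88 = 71.2.
Round up: n₁ = 72, giving n₂ = 2.5 × 72 = 180.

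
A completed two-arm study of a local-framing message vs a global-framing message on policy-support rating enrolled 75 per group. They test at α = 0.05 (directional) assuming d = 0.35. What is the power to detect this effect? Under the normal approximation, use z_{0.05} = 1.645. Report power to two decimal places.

power ≈ 0.69

For two equal groups, power = Φ(d·√(n/2) − z_{α}).
d·√(n/2) = 0.35 × √(75/2) = 0.35 × 6.124 = 2.143.
z_β = 2.143 − 1.645 = 0.498.
Power = Φ(0.498) = 0.691.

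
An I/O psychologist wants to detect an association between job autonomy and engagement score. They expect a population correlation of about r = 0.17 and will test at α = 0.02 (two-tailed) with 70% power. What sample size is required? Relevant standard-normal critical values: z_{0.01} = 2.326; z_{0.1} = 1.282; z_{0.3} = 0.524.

Fisher's z: C = ½·ln((1+r)/(1−r)) = ½·ln(1.4096) = 0.1717.
n = ((z_{α/2} + z_β)/C)² + 3.
(2.326 + 0.524) / 0.1717 = 2.850 / 0.1717 = 16.599.
n = 16.599² + 3 = 275.52 + 3 = 278.5.
Round up.

n = 279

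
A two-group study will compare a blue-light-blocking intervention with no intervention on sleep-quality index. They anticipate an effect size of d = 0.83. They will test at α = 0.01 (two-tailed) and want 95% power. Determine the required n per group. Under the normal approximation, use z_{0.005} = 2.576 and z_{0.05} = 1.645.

For two independent groups with equal n: n = 2·((z_{α/2} + z_β) / d)².
z_{α/2} + z_β = 2.576 + 1.645 = 4.221.
n = 2 × (4.221 / 0.83)² = 2 × 5.086² = 2 × 25.86 = 51.7.
Round up to the next whole participant.

n = 52 per group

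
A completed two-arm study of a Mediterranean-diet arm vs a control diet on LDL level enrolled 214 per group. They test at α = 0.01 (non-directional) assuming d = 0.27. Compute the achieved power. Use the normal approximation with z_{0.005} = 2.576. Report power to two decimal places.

For two equal groups, power = Φ(d·√(n/2) − z_{α/2}).
d·√(n/2) = 0.27 × √(214/2) = 0.27 × 10.344 = 2.793.
z_β = 2.793 − 2.576 = 0.217.
Power = Φ(0.217) = 0.586.

power ≈ 0.59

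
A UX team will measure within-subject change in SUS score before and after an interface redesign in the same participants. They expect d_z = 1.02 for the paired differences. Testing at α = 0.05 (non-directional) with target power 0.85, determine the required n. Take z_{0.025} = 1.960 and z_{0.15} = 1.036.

For a paired (one-sample on differences) test: n = ((z_{α/2} + z_β) / d)².
z_{α/2} + z_β = 1.960 + 1.036 = 2.996.
n = (2.996 / 1.02)² = 2.937² = 8.63.
Round up.

n = 9 pairs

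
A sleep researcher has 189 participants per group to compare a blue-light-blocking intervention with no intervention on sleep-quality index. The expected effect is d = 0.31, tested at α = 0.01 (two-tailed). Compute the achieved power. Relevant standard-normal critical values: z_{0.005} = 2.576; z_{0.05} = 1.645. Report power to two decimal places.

For two equal groups, power = Φ(d·√(n/2) − z_{α/2}).
d·√(n/2) = 0.31 × √(189/2) = 0.31 × 9.721 = 3.014.
z_β = 3.014 − 2.576 = 0.438.
Power = Φ(0.438) = 0.669.

power ≈ 0.67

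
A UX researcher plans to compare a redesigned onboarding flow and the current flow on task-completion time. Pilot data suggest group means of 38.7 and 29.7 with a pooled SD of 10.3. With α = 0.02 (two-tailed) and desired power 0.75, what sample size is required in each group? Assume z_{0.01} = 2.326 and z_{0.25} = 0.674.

Cohen's d = |M₁ − M₂| / SD_pooled = |38.7 − 29.7| / 10.3 = 9.0 / 10.3 = 0.874.
For two independent groups with equal n: n = 2·((z_{α/2} + z_β) / d)².
z_{α/2} + z_β = 2.326 + 0.674 = 3.000.
n = 2 × (3.000 / 0.874)² = 2 × 3.432² = 2 × 11.78 = 23.6.
Round up to the next whole participant.

n = 24 per group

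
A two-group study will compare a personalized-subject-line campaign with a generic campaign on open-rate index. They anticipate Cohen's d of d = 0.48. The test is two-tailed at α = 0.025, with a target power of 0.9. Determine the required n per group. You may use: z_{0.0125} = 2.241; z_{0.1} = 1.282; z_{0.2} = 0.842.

For two independent groups with equal n: n = 2·((z_{α/2} + z_β) / d)².
z_{α/2} + z_β = 2.241 + 1.282 = 3.523.
n = 2 × (3.523 / 0.48)² = 2 × 7.340² = 2 × 53.87 = 107.7.
Round up to the next whole participant.

n = 108 per group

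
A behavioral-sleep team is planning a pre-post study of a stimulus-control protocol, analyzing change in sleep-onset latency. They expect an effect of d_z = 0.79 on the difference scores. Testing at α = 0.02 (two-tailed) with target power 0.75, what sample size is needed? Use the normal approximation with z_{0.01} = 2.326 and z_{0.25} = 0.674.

For a paired (one-sample on differences) test: n = ((z_{α/2} + z_β) / d)².
z_{α/2} + z_β = 2.326 + 0.674 = 3.000.
n = (3.000 / 0.79)² = 3.797² = 14.42.
Round up.

n = 15 pairs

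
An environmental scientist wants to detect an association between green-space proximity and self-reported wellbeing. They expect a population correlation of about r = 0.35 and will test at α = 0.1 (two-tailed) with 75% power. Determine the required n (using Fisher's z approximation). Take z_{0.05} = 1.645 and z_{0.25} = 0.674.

Fisher's z: C = ½·ln((1+r)/(1−r)) = ½·ln(2.0769) = 0.3654.
n = ((z_{α/2} + z_β)/C)² + 3.
(1.645 + 0.674) / 0.3654 = 2.319 / 0.3654 = 6.346.
n = 6.346² + 3 = 40.28 + 3 = 43.3.
Round up.

n = 44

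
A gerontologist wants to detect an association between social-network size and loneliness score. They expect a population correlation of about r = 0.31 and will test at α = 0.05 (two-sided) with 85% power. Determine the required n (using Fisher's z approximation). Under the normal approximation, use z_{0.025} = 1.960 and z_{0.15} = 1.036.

n = 91

Fisher's z: C = ½·ln((1+r)/(1−r)) = ½·ln(1.8986) = 0.3205.
n = ((z_{α/2} + z_β)/C)² + 3.
(1.960 + 1.036) / 0.3205 = 2.996 / 0.3205 = 9.348.
n = 9.348² + 3 = 87.38 + 3 = 90.4.
Round up.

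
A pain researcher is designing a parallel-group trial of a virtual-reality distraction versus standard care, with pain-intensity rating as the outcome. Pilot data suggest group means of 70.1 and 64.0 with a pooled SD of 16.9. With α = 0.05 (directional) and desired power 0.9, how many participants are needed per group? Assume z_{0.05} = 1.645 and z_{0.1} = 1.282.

Cohen's d = |M₁ − M₂| / SD_pooled = |70.1 − 64.0| / 16.9 = 6.1 / 16.9 = 0.361.
For two independent groups with equal n: n = 2·((z_{α} + z_β) / d)².
z_{α} + z_β = 1.645 + 1.282 = 2.927.
n = 2 × (2.927 / 0.361)² = 2 × 8.108² = 2 × 65.74 = 131.5.
Round up to the next whole participant.

n = 132 per group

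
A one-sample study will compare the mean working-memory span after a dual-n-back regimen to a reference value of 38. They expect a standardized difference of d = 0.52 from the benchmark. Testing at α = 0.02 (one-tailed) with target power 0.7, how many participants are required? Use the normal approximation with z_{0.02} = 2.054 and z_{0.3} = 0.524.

For a one-sample test: n = ((z_{α} + z_β) / d)².
z_{α} + z_β = 2.054 + 0.524 = 2.578.
n = (2.578 / 0.52)² = 4.958² = 24.58.
Round up.

n = 25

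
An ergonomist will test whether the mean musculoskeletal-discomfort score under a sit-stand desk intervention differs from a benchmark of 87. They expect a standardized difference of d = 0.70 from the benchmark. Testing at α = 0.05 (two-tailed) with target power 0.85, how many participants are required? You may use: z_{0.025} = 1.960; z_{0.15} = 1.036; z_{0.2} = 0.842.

n = 19

For a one-sample test: n = ((z_{α/2} + z_β) / d)².
z_{α/2} + z_β = 1.960 + 1.036 = 2.996.
n = (2.996 / 0.70)² = 4.280² = 18.32.
Round up.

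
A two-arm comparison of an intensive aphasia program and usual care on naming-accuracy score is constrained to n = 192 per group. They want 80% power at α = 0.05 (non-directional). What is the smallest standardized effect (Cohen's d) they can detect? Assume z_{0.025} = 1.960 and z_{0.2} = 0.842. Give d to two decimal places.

For two independent groups of n = 192 each: d_min = (z_{α/2} + z_β)·√(2/n).
z-sum = 1.960 + 0.842 = 2.802.
d_min = 2.802 × √(2/192) = 2.802 × 0.1021 = 0.286.

d_min ≈ 0.29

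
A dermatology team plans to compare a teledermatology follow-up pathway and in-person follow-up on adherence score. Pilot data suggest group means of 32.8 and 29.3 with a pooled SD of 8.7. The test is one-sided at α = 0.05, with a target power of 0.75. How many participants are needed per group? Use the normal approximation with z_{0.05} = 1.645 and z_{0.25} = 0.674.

Cohen's d = |M₁ − M₂| / SD_pooled = |32.8 − 29.3| / 8.7 = 3.5 / 8.7 = 0.402.
For two independent groups with equal n: n = 2·((z_{α} + z_β) / d)².
z_{α} + z_β = 1.645 + 0.674 = 2.319.
n = 2 × (2.319 / 0.402)² = 2 × 5.769² = 2 × 33.28 = 66.6.
Round up to the next whole participant.

n = 67 per group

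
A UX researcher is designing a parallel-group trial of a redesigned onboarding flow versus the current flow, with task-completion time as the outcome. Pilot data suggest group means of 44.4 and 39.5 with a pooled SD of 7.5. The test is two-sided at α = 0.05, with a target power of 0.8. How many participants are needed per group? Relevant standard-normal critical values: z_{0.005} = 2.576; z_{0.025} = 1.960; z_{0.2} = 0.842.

n = 37 per group

Cohen's d = |M₁ − M₂| / SD_pooled = |44.4 − 39.5| / 7.5 = 4.9 / 7.5 = 0.653.
For two independent groups with equal n: n = 2·((z_{α/2} + z_β) / d)².
z_{α/2} + z_β = 1.960 + 0.842 = 2.802.
n = 2 × (2.802 / 0.653)² = 2 × 4.291² = 2 × 18.41 = 36.8.
Round up to the next whole participant.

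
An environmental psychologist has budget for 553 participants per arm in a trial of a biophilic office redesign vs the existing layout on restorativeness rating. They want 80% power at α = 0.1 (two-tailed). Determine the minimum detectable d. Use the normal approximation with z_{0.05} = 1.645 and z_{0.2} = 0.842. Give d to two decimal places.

d_min ≈ 0.15

For two independent groups of n = 553 each: d_min = (z_{α/2} + z_β)·√(2/n).
z-sum = 1.645 + 0.842 = 2.487.
d_min = 2.487 × √(2/553) = 2.487 × 0.0601 = 0.150.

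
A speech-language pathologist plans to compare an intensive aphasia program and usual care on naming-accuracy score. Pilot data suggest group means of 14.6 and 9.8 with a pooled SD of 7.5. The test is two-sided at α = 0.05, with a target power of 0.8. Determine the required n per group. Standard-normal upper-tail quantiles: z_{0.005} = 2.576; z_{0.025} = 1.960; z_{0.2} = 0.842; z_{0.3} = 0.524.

n = 39 per group

Cohen's d = |M₁ − M₂| / SD_pooled = |14.6 − 9.8| / 7.5 = 4.8 / 7.5 = 0.640.
For two independent groups with equal n: n = 2·((z_{α/2} + z_β) / d)².
z_{α/2} + z_β = 1.960 + 0.842 = 2.802.
n = 2 × (2.802 / 0.640)² = 2 × 4.378² = 2 × 19.17 = 38.3.
Round up to the next whole participant.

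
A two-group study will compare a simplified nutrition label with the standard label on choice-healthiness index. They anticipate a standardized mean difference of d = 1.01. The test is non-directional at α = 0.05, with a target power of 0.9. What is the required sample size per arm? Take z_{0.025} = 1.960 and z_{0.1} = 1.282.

n = 21 per group

For two independent groups with equal n: n = 2·((z_{α/2} + z_β) / d)².
z_{α/2} + z_β = 1.960 + 1.282 = 3.242.
n = 2 × (3.242 / 1.01)² = 2 × 3.210² = 2 × 10.30 = 20.6.
Round up to the next whole participant.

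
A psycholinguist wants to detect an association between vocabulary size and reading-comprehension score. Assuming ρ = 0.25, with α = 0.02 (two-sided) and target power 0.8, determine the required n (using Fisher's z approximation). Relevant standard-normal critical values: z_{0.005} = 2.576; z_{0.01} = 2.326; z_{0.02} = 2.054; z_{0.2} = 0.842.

Fisher's z: C = ½·ln((1+r)/(1−r)) = ½·ln(1.6667) = 0.2554.
n = ((z_{α/2} + z_β)/C)² + 3.
(2.326 + 0.842) / 0.2554 = 3.168 / 0.2554 = 12.404.
n = 12.404² + 3 = 153.86 + 3 = 156.9.
Round up.

n = 157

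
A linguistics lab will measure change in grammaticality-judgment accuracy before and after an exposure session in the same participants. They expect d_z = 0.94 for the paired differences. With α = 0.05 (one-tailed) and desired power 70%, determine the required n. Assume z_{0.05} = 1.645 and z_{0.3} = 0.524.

n = 6 pairs

For a paired (one-sample on differences) test: n = ((z_{α} + z_β) / d)².
z_{α} + z_β = 1.645 + 0.524 = 2.169.
n = (2.169 / 0.94)² = 2.307² = 5.32.
Round up.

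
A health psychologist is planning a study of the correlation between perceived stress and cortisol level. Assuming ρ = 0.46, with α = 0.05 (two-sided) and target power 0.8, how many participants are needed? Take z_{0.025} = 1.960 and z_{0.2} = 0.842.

n = 35

Fisher's z: C = ½·ln((1+r)/(1−r)) = ½·ln(2.7037) = 0.4973.
n = ((z_{α/2} + z_β)/C)² + 3.
(1.960 + 0.842) / 0.4973 = 2.802 / 0.4973 = 5.634.
n = 5.634² + 3 = 31.75 + 3 = 34.7.
Round up.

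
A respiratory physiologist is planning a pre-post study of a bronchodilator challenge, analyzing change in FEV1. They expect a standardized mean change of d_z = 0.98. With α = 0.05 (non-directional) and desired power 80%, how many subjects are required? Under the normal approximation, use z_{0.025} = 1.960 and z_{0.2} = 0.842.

For a paired (one-sample on differences) test: n = ((z_{α/2} + z_β) / d)².
z_{α/2} + z_β = 1.960 + 0.842 = 2.802.
n = (2.802 / 0.98)² = 2.859² = 8.17.
Round up.

n = 9 pairs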